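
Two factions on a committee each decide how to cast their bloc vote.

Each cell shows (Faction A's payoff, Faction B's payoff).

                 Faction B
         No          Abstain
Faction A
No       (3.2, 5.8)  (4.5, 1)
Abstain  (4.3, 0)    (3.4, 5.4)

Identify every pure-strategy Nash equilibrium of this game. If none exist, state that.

This game has no pure Nash equilibrium.

For each strategy profile, look for a profitable unilateral deviation.
(No, No): Faction A can switch to Abstain (3.2 → 4.3). Not NE.
(No, Abstain): Faction B can switch to No (1 → 5.8). Not NE.
(Abstain, No): Faction B can switch to Abstain (0 → 5.4). Not NE.
(Abstain, Abstain): Faction A can switch to No (3.4 → 4.5). Not NE.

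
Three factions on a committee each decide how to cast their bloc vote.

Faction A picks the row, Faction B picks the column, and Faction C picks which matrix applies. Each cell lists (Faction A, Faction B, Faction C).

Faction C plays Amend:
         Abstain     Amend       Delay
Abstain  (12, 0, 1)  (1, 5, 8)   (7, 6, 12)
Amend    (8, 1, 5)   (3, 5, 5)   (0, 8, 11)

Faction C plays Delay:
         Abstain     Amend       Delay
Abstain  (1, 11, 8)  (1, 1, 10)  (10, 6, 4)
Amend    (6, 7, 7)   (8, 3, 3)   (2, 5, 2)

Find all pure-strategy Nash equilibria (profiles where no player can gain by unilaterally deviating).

Faction A against (Abstain, Amend): payoffs 12, 8 → best response Abstain.
Faction A against (Abstain, Delay): payoffs 1, 6 → best response Amend.
Faction A against (Amend, Amend): payoffs 1, 3 → best response Amend.
Faction A against (Amend, Delay): payoffs 1, 8 → best response Amend.
Faction A against (Delay, Amend): payoffs 7, 0 → best response Abstain.
Faction A against (Delay, Delay): payoffs 10, 2 → best response Abstain.
Faction B against (Abstain, Amend): payoffs 0, 5, 6 → best response Delay.
Faction B against (Abstain, Delay): payoffs 11, 1, 6 → best response Abstain.
Faction B against (Amend, Amend): payoffs 1, 5, 8 → best response Delay.
Faction B against (Amend, Delay): payoffs 7, 3, 5 → best response Abstain.
Faction C against (Abstain, Abstain): payoffs 1, 8 → best response Delay.
Faction C against (Abstain, Amend): payoffs 8, 10 → best response Delay.
Faction C against (Abstain, Delay): payoffs 12, 4 → best response Amend.
Faction C against (Amend, Abstain): payoffs 5, 7 → best response Delay.
Faction C against (Amend, Amend): payoffs 5, 3 → best response Amend.
Faction C against (Amend, Delay): payoffs 11, 2 → best response Amend.
Mutual best responses: (Abstain, Delay, Amend); (Amend, Abstain, Delay).

Pure-strategy Nash equilibria: (Abstain, Delay, Amend) and (Amend, Abstain, Delay)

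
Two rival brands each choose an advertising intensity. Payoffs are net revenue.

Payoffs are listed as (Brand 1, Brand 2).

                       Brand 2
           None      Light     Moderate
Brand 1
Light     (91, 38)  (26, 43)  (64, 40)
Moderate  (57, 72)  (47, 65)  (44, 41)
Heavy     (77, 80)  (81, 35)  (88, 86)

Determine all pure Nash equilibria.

(Heavy, Moderate)

For each player, find the best response to each opponent profile; mutual best responses are the pure NE.
Brand 1 against None: payoffs 91, 57, 77 → best response Light.
Brand 1 against Light: payoffs 26, 47, 81 → best response Heavy.
Brand 1 against Moderate: payoffs 64, 44, 88 → best response Heavy.
Brand 2 against Light: payoffs 38, 43, 40 → best response Light.
Brand 2 against Moderate: payoffs 72, 65, 41 → best response None.
Brand 2 against Heavy: payoffs 80, 35, 86 → best response Moderate.
Mutual best responses: (Heavy, Moderate).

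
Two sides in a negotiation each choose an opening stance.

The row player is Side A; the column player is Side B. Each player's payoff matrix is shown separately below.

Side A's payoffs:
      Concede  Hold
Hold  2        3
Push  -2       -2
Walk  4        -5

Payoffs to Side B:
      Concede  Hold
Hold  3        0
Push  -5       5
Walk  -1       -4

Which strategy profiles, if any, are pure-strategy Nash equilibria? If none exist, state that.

For each player, find the best response to each opponent profile; mutual best responses are the pure NE.
Side A against Concede: payoffs 2, -2, 4 → best response Walk.
Side A against Hold: payoffs 3, -2, -5 → best response Hold.
Side B against Hold: payoffs 3, 0 → best response Concede.
Side B against Push: payoffs -5, 5 → best response Hold.
Side B against Walk: payoffs -1, -4 → best response Concede.
Mutual best responses: (Walk, Concede).

Pure NE: (Walk, Concede)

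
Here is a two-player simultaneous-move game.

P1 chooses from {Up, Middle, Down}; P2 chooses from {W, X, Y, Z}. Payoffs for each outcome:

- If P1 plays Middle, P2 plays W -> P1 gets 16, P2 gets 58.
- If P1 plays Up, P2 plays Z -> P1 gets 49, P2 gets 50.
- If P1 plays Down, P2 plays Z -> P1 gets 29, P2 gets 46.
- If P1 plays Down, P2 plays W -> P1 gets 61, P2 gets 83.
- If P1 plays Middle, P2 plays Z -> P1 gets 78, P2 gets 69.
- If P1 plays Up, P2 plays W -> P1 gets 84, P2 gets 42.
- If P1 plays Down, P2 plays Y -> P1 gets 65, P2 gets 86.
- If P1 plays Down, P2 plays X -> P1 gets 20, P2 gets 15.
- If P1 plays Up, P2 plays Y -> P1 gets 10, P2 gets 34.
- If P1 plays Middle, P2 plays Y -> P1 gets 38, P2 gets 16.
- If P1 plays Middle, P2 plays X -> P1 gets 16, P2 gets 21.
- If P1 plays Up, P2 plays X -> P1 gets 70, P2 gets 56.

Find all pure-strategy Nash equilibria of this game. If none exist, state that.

(Up, X) and (Middle, Z) and (Down, Y)

P1 against W: payoffs 84, 16, 61 → best response Up.
P1 against X: payoffs 70, 16, 20 → best response Up.
P1 against Y: payoffs 10, 38, 65 → best response Down.
P1 against Z: payoffs 49, 78, 29 → best response Middle.
P2 against Up: payoffs 42, 56, 34, 50 → best response X.
P2 against Middle: payoffs 58, 21, 16, 69 → best response Z.
P2 against Down: payoffs 83, 15, 86, 46 → best response Y.
Mutual best responses: (Up, X); (Middle, Z); (Down, Y).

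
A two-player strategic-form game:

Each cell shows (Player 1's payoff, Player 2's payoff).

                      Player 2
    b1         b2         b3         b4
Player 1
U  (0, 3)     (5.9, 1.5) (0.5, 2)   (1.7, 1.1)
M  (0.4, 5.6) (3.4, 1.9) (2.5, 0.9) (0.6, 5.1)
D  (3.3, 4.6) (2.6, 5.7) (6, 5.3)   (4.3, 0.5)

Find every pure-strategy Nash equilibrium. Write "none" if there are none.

This game has no pure Nash equilibrium.

For each strategy profile, look for a profitable unilateral deviation.
(U, b1): Player 1 can switch to M (0 → 0.4). Not NE.
(U, b2): Player 2 can switch to b1 (1.5 → 3). Not NE.
(U, b3): Player 1 can switch to M (0.5 → 2.5). Not NE.
(U, b4): Player 1 can switch to D (1.7 → 4.3). Not NE.
(M, b1): Player 1 can switch to D (0.4 → 3.3). Not NE.
(M, b2): Player 1 can switch to U (3.4 → 5.9). Not NE.
(M, b3): Player 1 can switch to D (2.5 → 6). Not NE.
(M, b4): Player 1 can switch to U (0.6 → 1.7). Not NE.
(D, b1): Player 2 can switch to b2 (4.6 → 5.7). Not NE.
(D, b2): Player 1 can switch to U (2.6 → 5.9). Not NE.
(The remaining 2 profiles each have a profitable deviation by the same check.)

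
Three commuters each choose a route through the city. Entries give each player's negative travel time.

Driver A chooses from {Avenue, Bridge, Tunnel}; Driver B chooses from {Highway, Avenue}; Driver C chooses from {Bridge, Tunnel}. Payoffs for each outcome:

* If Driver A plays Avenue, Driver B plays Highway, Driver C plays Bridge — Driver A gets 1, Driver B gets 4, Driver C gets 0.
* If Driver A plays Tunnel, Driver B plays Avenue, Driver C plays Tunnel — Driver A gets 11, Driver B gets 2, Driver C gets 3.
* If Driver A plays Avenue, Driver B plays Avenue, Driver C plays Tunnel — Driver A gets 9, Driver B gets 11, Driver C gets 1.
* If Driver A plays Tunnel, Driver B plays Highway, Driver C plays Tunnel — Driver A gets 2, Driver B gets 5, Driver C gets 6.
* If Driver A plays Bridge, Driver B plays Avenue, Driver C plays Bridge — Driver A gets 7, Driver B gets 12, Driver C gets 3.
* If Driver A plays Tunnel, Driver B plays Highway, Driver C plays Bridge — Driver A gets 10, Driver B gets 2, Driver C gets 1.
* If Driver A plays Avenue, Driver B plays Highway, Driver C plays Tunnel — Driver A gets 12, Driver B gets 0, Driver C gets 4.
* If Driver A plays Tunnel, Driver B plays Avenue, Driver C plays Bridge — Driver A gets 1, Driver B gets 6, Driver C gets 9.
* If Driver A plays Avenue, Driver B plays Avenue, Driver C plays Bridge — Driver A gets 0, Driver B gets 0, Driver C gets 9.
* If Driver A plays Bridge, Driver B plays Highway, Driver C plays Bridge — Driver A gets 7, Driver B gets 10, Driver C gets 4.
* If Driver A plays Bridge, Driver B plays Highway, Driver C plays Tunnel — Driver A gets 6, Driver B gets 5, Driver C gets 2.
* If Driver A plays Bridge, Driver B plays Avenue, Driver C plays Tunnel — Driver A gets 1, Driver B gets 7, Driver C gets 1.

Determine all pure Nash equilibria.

Driver A against (Highway, Bridge): payoffs 1, 7, 10 → best response Tunnel.
Driver A against (Highway, Tunnel): payoffs 12, 6, 2 → best response Avenue.
Driver A against (Avenue, Bridge): payoffs 0, 7, 1 → best response Bridge.
Driver A against (Avenue, Tunnel): payoffs 9, 1, 11 → best response Tunnel.
Driver B against (Avenue, Bridge): payoffs 4, 0 → best response Highway.
Driver B against (Avenue, Tunnel): payoffs 0, 11 → best response Avenue.
Driver B against (Bridge, Bridge): payoffs 10, 12 → best response Avenue.
Driver B against (Bridge, Tunnel): payoffs 5, 7 → best response Avenue.
Driver B against (Tunnel, Bridge): payoffs 2, 6 → best response Avenue.
Driver B against (Tunnel, Tunnel): payoffs 5, 2 → best response Highway.
Driver C against (Avenue, Highway): payoffs 0, 4 → best response Tunnel.
Driver C against (Avenue, Avenue): payoffs 9, 1 → best response Bridge.
Driver C against (Bridge, Highway): payoffs 4, 2 → best response Bridge.
Driver C against (Bridge, Avenue): payoffs 3, 1 → best response Bridge.
Driver C against (Tunnel, Highway): payoffs 1, 6 → best response Tunnel.
Driver C against (Tunnel, Avenue): payoffs 9, 3 → best response Bridge.
Mutual best responses: (Bridge, Avenue, Bridge).

Pure NE: (Bridge, Avenue, Bridge)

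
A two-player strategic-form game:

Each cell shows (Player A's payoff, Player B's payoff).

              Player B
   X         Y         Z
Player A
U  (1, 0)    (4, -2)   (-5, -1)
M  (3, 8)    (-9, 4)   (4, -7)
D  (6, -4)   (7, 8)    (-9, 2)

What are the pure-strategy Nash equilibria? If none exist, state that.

(D, Y)

(U, X): Player A can switch to M (1 → 3). Not NE.
(U, Y): Player A can switch to D (4 → 7). Not NE.
(U, Z): Player A can switch to M (-5 → 4). Not NE.
(M, X): Player A can switch to D (3 → 6). Not NE.
(M, Y): Player A can switch to U (-9 → 4). Not NE.
(M, Z): Player B can switch to X (-7 → 8). Not NE.
(D, X): Player B can switch to Y (-4 → 8). Not NE.
(D, Y): Player A gets 7, best alternative 4; Player B gets 8, best alternative 2. No profitable deviation — NE.
(D, Z): Player A can switch to U (-9 → -5). Not NE.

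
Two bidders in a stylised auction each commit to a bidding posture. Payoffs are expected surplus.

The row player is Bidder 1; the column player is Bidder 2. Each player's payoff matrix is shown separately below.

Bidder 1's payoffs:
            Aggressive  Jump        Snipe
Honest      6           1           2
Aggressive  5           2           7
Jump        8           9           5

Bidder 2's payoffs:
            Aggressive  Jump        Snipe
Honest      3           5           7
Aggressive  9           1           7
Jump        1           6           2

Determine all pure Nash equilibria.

(Jump, Jump)

Check each profile: it is a Nash equilibrium iff no player can strictly gain by switching unilaterally.
(Honest, Aggressive): Bidder 1 can switch to Jump (6 → 8). Not NE.
(Honest, Jump): Bidder 1 can switch to Aggressive (1 → 2). Not NE.
(Honest, Snipe): Bidder 1 can switch to Aggressive (2 → 7). Not NE.
(Aggressive, Aggressive): Bidder 1 can switch to Honest (5 → 6). Not NE.
(Aggressive, Jump): Bidder 1 can switch to Jump (2 → 9). Not NE.
(Aggressive, Snipe): Bidder 2 can switch to Aggressive (7 → 9). Not NE.
(Jump, Jump): Bidder 1 gets 9, best alternative 2; Bidder 2 gets 6, best alternative 2. No profitable deviation — NE.
(The remaining 2 profiles each have a profitable deviation by the same check.)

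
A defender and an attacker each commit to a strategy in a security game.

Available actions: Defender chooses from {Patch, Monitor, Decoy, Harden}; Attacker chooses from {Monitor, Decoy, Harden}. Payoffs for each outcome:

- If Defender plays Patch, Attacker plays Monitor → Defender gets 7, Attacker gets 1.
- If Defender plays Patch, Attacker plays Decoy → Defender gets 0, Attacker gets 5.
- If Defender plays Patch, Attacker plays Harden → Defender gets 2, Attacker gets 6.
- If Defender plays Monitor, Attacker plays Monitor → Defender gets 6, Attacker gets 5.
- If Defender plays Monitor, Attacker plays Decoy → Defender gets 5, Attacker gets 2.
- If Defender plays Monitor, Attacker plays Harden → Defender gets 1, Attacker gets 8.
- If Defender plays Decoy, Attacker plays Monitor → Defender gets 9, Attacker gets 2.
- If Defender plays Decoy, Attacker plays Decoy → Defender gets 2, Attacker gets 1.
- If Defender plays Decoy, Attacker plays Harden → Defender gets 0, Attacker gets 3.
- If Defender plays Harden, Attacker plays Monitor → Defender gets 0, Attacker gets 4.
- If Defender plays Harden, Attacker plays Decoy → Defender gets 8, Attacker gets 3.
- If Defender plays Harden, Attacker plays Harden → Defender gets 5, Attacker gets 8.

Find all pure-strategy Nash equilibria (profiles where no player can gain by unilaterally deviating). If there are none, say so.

Defender against Monitor: payoffs 7, 6, 9, 0 → best response Decoy.
Defender against Decoy: payoffs 0, 5, 2, 8 → best response Harden.
Defender against Harden: payoffs 2, 1, 0, 5 → best response Harden.
Attacker against Patch: payoffs 1, 5, 6 → best response Harden.
Attacker against Monitor: payoffs 5, 2, 8 → best response Harden.
Attacker against Decoy: payoffs 2, 1, 3 → best response Harden.
Attacker against Harden: payoffs 4, 3, 8 → best response Harden.
Mutual best responses: (Harden, Harden).

Pure NE: (Harden, Harden)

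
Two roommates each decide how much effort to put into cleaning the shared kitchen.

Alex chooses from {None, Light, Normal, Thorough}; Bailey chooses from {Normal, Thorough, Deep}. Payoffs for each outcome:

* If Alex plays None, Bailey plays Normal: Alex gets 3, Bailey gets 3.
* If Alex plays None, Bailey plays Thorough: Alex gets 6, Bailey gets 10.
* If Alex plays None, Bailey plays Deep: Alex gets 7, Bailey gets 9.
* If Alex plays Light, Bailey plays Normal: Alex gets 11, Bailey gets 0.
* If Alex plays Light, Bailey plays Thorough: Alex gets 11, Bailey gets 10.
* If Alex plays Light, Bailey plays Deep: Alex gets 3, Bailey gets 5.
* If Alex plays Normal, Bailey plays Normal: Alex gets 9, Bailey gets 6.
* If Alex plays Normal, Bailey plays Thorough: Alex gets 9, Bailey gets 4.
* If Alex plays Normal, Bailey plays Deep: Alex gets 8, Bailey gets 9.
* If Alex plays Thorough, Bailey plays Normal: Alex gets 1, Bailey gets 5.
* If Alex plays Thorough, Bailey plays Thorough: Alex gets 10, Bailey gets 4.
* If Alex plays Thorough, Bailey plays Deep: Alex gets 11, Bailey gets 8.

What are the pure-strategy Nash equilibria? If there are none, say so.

Check each profile: it is a Nash equilibrium iff no player can strictly gain by switching unilaterally.
(None, Normal): Alex can switch to Light (3 → 11). Not NE.
(None, Thorough): Alex can switch to Light (6 → 11). Not NE.
(None, Deep): Alex can switch to Normal (7 → 8). Not NE.
(Light, Normal): Bailey can switch to Thorough (0 → 10). Not NE.
(Light, Thorough): Alex gets 11, best alternative 10; Bailey gets 10, best alternative 5. No profitable deviation — NE.
(Light, Deep): Alex can switch to None (3 → 7). Not NE.
(Normal, Normal): Alex can switch to Light (9 → 11). Not NE.
(Normal, Thorough): Alex can switch to Light (9 → 11). Not NE.
(Normal, Deep): Alex can switch to Thorough (8 → 11). Not NE.
(Thorough, Normal): Alex can switch to None (1 → 3). Not NE.
(Thorough, Thorough): Alex can switch to Light (10 → 11). Not NE.
(Thorough, Deep): Alex gets 11, best alternative 8; Bailey gets 8, best alternative 5. No profitable deviation — NE.

The pure Nash equilibria are (Light, Thorough), (Thorough, Deep).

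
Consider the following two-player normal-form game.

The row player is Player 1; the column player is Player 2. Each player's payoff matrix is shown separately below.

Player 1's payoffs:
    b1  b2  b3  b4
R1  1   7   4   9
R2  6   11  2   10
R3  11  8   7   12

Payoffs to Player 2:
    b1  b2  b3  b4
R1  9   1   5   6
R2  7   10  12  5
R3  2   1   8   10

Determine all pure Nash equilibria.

Mark each player's best response to every combination of opponents' strategies; a profile where every player is best-responding is a pure Nash equilibrium.
Player 1 against b1: payoffs 1, 6, 11 → best response R3.
Player 1 against b2: payoffs 7, 11, 8 → best response R2.
Player 1 against b3: payoffs 4, 2, 7 → best response R3.
Player 1 against b4: payoffs 9, 10, 12 → best response R3.
Player 2 against R1: payoffs 9, 1, 5, 6 → best response b1.
Player 2 against R2: payoffs 7, 10, 12, 5 → best response b3.
Player 2 against R3: payoffs 2, 1, 8, 10 → best response b4.
Mutual best responses: (R3, b4).

Pure NE: (R3, b4)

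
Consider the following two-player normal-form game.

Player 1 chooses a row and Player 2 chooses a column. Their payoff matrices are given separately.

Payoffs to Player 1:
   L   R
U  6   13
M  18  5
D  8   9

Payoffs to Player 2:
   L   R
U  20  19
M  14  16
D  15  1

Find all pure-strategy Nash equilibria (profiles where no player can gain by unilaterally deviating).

For each player, find the best response to each opponent profile; mutual best responses are the pure NE.
Player 1 against L: payoffs 6, 18, 8 → best response M.
Player 1 against R: payoffs 13, 5, 9 → best response U.
Player 2 against U: payoffs 20, 19 → best response L.
Player 2 against M: payoffs 14, 16 → best response R.
Player 2 against D: payoffs 15, 1 → best response L.
No profile is a mutual best response for all players.

No pure-strategy Nash equilibrium.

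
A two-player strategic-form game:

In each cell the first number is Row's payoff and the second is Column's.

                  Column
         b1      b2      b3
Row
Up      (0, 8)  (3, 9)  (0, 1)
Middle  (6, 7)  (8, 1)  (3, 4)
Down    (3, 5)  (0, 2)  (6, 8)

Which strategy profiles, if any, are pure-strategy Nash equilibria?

(Middle, b1), (Down, b3)

Row against b1: payoffs 0, 6, 3 → best response Middle.
Row against b2: payoffs 3, 8, 0 → best response Middle.
Row against b3: payoffs 0, 3, 6 → best response Down.
Column against Up: payoffs 8, 9, 1 → best response b2.
Column against Middle: payoffs 7, 1, 4 → best response b1.
Column against Down: payoffs 5, 2, 8 → best response b3.
Mutual best responses: (Middle, b1); (Down, b3).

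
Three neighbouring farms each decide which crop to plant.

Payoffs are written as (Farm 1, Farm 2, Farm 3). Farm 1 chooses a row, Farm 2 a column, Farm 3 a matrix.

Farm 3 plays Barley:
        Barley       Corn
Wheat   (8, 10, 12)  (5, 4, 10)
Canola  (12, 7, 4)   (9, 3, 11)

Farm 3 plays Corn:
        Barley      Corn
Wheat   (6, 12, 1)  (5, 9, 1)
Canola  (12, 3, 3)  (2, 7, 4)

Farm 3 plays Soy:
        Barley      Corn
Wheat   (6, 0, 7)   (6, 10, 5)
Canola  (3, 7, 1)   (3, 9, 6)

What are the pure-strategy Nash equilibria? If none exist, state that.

Mark each player's best response to every combination of opponents' strategies; a profile where every player is best-responding is a pure Nash equilibrium.
Farm 1 against (Barley, Barley): payoffs 8, 12 → best response Canola.
Farm 1 against (Barley, Corn): payoffs 6, 12 → best response Canola.
Farm 1 against (Barley, Soy): payoffs 6, 3 → best response Wheat.
Farm 1 against (Corn, Barley): payoffs 5, 9 → best response Canola.
Farm 1 against (Corn, Corn): payoffs 5, 2 → best response Wheat.
Farm 1 against (Corn, Soy): payoffs 6, 3 → best response Wheat.
Farm 2 against (Wheat, Barley): payoffs 10, 4 → best response Barley.
Farm 2 against (Wheat, Corn): payoffs 12, 9 → best response Barley.
Farm 2 against (Wheat, Soy): payoffs 0, 10 → best response Corn.
Farm 2 against (Canola, Barley): payoffs 7, 3 → best response Barley.
Farm 2 against (Canola, Corn): payoffs 3, 7 → best response Corn.
Farm 2 against (Canola, Soy): payoffs 7, 9 → best response Corn.
Farm 3 against (Wheat, Barley): payoffs 12, 1, 7 → best response Barley.
Farm 3 against (Wheat, Corn): payoffs 10, 1, 5 → best response Barley.
Farm 3 against (Canola, Barley): payoffs 4, 3, 1 → best response Barley.
Farm 3 against (Canola, Corn): payoffs 11, 4, 6 → best response Barley.
Mutual best responses: (Canola, Barley, Barley).

Pure NE: (Canola, Barley, Barley)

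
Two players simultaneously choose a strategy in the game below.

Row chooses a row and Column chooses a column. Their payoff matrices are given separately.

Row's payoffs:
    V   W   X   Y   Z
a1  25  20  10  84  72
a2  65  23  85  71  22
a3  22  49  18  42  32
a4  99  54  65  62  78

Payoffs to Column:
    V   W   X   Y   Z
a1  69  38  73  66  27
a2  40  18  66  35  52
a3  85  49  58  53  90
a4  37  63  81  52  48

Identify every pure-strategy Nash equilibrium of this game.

The unique pure-strategy Nash equilibrium is (a2, X).

Check each profile: it is a Nash equilibrium iff no player can strictly gain by switching unilaterally.
(a1, V): Row can switch to a2 (25 → 65). Not NE.
(a1, W): Row can switch to a2 (20 → 23). Not NE.
(a1, X): Row can switch to a2 (10 → 85). Not NE.
(a1, Y): Column can switch to V (66 → 69). Not NE.
(a1, Z): Row can switch to a4 (72 → 78). Not NE.
(a2, V): Row can switch to a4 (65 → 99). Not NE.
(a2, W): Row can switch to a3 (23 → 49). Not NE.
(a2, X): Row gets 85, best alternative 65; Column gets 66, best alternative 52. No profitable deviation — NE.
(a2, Y): Row can switch to a1 (71 → 84). Not NE.
(a2, Z): Row can switch to a1 (22 → 72). Not NE.
(a3, V): Row can switch to a1 (22 → 25). Not NE.
(The remaining 9 profiles each have a profitable deviation by the same check.)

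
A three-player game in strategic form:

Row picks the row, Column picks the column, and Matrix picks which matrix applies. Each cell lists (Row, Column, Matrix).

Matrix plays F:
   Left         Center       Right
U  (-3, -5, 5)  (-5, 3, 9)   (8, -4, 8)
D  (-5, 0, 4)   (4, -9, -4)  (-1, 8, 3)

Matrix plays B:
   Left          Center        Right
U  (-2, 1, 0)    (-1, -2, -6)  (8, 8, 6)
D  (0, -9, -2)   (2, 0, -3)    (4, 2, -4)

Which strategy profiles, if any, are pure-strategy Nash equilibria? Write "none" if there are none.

Row against (Left, F): payoffs -3, -5 → best response U.
Row against (Left, B): payoffs -2, 0 → best response D.
Row against (Center, F): payoffs -5, 4 → best response D.
Row against (Center, B): payoffs -1, 2 → best response D.
Row against (Right, F): payoffs 8, -1 → best response U.
Row against (Right, B): payoffs 8, 4 → best response U.
Column against (U, F): payoffs -5, 3, -4 → best response Center.
Column against (U, B): payoffs 1, -2, 8 → best response Right.
Column against (D, F): payoffs 0, -9, 8 → best response Right.
Column against (D, B): payoffs -9, 0, 2 → best response Right.
Matrix against (U, Left): payoffs 5, 0 → best response F.
Matrix against (U, Center): payoffs 9, -6 → best response F.
Matrix against (U, Right): payoffs 8, 6 → best response F.
Matrix against (D, Left): payoffs 4, -2 → best response F.
Matrix against (D, Center): payoffs -4, -3 → best response B.
Matrix against (D, Right): payoffs 3, -4 → best response F.
No profile is a mutual best response for all players.

No pure-strategy Nash equilibrium.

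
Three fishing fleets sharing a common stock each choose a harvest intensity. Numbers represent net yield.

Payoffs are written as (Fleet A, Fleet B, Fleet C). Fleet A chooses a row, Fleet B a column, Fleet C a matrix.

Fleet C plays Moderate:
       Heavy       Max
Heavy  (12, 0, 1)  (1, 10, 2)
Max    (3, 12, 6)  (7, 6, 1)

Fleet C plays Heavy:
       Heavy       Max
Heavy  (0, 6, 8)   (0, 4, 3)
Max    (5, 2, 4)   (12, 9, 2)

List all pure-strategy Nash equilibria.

For each player, find the best response to each opponent profile; mutual best responses are the pure NE.
Fleet A against (Heavy, Moderate): payoffs 12, 3 → best response Heavy.
Fleet A against (Heavy, Heavy): payoffs 0, 5 → best response Max.
Fleet A against (Max, Moderate): payoffs 1, 7 → best response Max.
Fleet A against (Max, Heavy): payoffs 0, 12 → best response Max.
Fleet B against (Heavy, Moderate): payoffs 0, 10 → best response Max.
Fleet B against (Heavy, Heavy): payoffs 6, 4 → best response Heavy.
Fleet B against (Max, Moderate): payoffs 12, 6 → best response Heavy.
Fleet B against (Max, Heavy): payoffs 2, 9 → best response Max.
Fleet C against (Heavy, Heavy): payoffs 1, 8 → best response Heavy.
Fleet C against (Heavy, Max): payoffs 2, 3 → best response Heavy.
Fleet C against (Max, Heavy): payoffs 6, 4 → best response Moderate.
Fleet C against (Max, Max): payoffs 1, 2 → best response Heavy.
Mutual best responses: (Max, Max, Heavy).

Pure NE: (Max, Max, Heavy)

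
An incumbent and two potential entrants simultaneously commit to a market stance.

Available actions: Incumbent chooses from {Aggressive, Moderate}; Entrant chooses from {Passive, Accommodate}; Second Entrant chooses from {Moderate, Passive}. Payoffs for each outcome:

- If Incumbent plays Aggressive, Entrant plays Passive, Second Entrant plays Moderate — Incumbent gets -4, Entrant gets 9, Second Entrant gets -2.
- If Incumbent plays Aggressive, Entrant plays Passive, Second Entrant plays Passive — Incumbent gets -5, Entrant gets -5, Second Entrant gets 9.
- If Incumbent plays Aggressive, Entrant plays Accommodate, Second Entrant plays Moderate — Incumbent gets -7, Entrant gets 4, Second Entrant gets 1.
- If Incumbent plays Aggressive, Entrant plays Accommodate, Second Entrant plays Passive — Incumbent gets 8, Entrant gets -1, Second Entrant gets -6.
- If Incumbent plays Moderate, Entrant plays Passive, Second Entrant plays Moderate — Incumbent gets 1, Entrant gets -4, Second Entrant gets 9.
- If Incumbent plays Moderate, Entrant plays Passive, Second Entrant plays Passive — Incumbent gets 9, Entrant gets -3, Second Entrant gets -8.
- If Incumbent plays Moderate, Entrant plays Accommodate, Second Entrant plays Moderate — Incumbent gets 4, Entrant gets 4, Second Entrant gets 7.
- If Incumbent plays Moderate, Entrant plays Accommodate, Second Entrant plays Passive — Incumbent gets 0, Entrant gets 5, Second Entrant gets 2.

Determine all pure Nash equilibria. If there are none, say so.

Check each profile: it is a Nash equilibrium iff no player can strictly gain by switching unilaterally.
(Aggressive, Passive, Moderate): Incumbent can switch to Moderate (-4 → 1). Not NE.
(Aggressive, Passive, Passive): Incumbent can switch to Moderate (-5 → 9). Not NE.
(Aggressive, Accommodate, Moderate): Incumbent can switch to Moderate (-7 → 4). Not NE.
(Aggressive, Accommodate, Passive): Second Entrant can switch to Moderate (-6 → 1). Not NE.
(Moderate, Passive, Moderate): Entrant can switch to Accommodate (-4 → 4). Not NE.
(Moderate, Passive, Passive): Entrant can switch to Accommodate (-3 → 5). Not NE.
(Moderate, Accommodate, Moderate): Incumbent gets 4, best alternative -7; Entrant gets 4, best alternative -4; Second Entrant gets 7, best alternative 2. No profitable deviation — NE.
(Moderate, Accommodate, Passive): Incumbent can switch to Aggressive (0 → 8). Not NE.

(Moderate, Accommodate, Moderate)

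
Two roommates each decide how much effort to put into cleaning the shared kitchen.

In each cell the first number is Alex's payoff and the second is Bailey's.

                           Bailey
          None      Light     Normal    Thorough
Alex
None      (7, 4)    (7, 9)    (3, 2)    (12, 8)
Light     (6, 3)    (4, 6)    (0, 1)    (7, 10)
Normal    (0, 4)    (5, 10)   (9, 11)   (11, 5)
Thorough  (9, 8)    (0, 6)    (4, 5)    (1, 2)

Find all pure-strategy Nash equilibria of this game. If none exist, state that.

Pure-strategy Nash equilibria: (None, Light) and (Normal, Normal) and (Thorough, None)

Alex against None: payoffs 7, 6, 0, 9 → best response Thorough.
Alex against Light: payoffs 7, 4, 5, 0 → best response None.
Alex against Normal: payoffs 3, 0, 9, 4 → best response Normal.
Alex against Thorough: payoffs 12, 7, 11, 1 → best response None.
Bailey against None: payoffs 4, 9, 2, 8 → best response Light.
Bailey against Light: payoffs 3, 6, 1, 10 → best response Thorough.
Bailey against Normal: payoffs 4, 10, 11, 5 → best response Normal.
Bailey against Thorough: payoffs 8, 6, 5, 2 → best response None.
Mutual best responses: (None, Light); (Normal, Normal); (Thorough, None).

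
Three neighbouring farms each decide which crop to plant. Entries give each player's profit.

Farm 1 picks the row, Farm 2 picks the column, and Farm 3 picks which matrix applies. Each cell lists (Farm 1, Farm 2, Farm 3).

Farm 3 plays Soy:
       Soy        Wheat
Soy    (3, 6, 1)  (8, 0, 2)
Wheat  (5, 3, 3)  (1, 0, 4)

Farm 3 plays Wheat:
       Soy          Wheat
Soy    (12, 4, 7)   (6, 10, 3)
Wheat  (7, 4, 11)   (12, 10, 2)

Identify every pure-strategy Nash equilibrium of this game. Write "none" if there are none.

There is no pure-strategy Nash equilibrium.

For each player, find the best response to each opponent profile; mutual best responses are the pure NE.
Farm 1 against (Soy, Soy): payoffs 3, 5 → best response Wheat.
Farm 1 against (Soy, Wheat): payoffs 12, 7 → best response Soy.
Farm 1 against (Wheat, Soy): payoffs 8, 1 → best response Soy.
Farm 1 against (Wheat, Wheat): payoffs 6, 12 → best response Wheat.
Farm 2 against (Soy, Soy): payoffs 6, 0 → best response Soy.
Farm 2 against (Soy, Wheat): payoffs 4, 10 → best response Wheat.
Farm 2 against (Wheat, Soy): payoffs 3, 0 → best response Soy.
Farm 2 against (Wheat, Wheat): payoffs 4, 10 → best response Wheat.
Farm 3 against (Soy, Soy): payoffs 1, 7 → best response Wheat.
Farm 3 against (Soy, Wheat): payoffs 2, 3 → best response Wheat.
Farm 3 against (Wheat, Soy): payoffs 3, 11 → best response Wheat.
Farm 3 against (Wheat, Wheat): payoffs 4, 2 → best response Soy.
No profile is a mutual best response for all players.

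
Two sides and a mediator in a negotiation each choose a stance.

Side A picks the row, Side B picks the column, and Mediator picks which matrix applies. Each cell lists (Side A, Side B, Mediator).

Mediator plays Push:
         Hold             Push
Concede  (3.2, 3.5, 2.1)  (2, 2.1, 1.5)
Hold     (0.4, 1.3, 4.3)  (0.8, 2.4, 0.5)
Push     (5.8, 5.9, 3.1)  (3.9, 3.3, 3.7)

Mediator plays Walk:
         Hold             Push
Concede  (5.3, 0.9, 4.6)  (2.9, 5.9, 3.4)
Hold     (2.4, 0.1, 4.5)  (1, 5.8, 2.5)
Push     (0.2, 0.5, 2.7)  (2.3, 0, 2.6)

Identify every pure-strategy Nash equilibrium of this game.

Side A against (Hold, Push): payoffs 3.2, 0.4, 5.8 → best response Push.
Side A against (Hold, Walk): payoffs 5.3, 2.4, 0.2 → best response Concede.
Side A against (Push, Push): payoffs 2, 0.8, 3.9 → best response Push.
Side A against (Push, Walk): payoffs 2.9, 1, 2.3 → best response Concede.
Side B against (Concede, Push): payoffs 3.5, 2.1 → best response Hold.
Side B against (Concede, Walk): payoffs 0.9, 5.9 → best response Push.
Side B against (Hold, Push): payoffs 1.3, 2.4 → best response Push.
Side B against (Hold, Walk): payoffs 0.1, 5.8 → best response Push.
Side B against (Push, Push): payoffs 5.9, 3.3 → best response Hold.
Side B against (Push, Walk): payoffs 0.5, 0 → best response Hold.
Mediator against (Concede, Hold): payoffs 2.1, 4.6 → best response Walk.
Mediator against (Concede, Push): payoffs 1.5, 3.4 → best response Walk.
Mediator against (Hold, Hold): payoffs 4.3, 4.5 → best response Walk.
Mediator against (Hold, Push): payoffs 0.5, 2.5 → best response Walk.
Mediator against (Push, Hold): payoffs 3.1, 2.7 → best response Push.
Mediator against (Push, Push): payoffs 3.7, 2.6 → best response Push.
Mutual best responses: (Concede, Push, Walk); (Push, Hold, Push).

(Concede, Push, Walk), (Push, Hold, Push)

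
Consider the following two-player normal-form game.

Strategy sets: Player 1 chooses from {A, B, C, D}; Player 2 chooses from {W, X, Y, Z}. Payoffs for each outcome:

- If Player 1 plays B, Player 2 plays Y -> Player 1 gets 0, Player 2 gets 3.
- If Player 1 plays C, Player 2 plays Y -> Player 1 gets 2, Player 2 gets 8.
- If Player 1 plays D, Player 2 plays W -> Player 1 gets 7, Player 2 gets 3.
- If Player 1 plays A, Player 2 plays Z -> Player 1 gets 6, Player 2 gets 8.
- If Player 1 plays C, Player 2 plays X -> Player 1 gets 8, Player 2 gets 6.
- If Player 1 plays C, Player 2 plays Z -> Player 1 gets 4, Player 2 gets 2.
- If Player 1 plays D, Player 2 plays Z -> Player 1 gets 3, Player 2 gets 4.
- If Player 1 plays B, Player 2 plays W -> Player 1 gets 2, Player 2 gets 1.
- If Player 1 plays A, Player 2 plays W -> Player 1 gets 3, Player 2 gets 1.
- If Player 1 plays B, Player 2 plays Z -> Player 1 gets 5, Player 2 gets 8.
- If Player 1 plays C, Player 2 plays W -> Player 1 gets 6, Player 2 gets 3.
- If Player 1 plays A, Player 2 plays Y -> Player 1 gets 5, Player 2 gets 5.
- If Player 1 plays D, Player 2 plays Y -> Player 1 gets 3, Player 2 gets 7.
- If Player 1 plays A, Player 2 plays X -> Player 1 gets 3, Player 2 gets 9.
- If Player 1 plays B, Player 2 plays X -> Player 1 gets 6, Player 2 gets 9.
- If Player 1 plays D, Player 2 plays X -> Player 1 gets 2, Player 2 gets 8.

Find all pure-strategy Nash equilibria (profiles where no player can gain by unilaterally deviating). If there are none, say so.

Player 1 against W: payoffs 3, 2, 6, 7 → best response D.
Player 1 against X: payoffs 3, 6, 8, 2 → best response C.
Player 1 against Y: payoffs 5, 0, 2, 3 → best response A.
Player 1 against Z: payoffs 6, 5, 4, 3 → best response A.
Player 2 against A: payoffs 1, 9, 5, 8 → best response X.
Player 2 against B: payoffs 1, 9, 3, 8 → best response X.
Player 2 against C: payoffs 3, 6, 8, 2 → best response Y.
Player 2 against D: payoffs 3, 8, 7, 4 → best response X.
No profile is a mutual best response for all players.

There is no pure-strategy Nash equilibrium.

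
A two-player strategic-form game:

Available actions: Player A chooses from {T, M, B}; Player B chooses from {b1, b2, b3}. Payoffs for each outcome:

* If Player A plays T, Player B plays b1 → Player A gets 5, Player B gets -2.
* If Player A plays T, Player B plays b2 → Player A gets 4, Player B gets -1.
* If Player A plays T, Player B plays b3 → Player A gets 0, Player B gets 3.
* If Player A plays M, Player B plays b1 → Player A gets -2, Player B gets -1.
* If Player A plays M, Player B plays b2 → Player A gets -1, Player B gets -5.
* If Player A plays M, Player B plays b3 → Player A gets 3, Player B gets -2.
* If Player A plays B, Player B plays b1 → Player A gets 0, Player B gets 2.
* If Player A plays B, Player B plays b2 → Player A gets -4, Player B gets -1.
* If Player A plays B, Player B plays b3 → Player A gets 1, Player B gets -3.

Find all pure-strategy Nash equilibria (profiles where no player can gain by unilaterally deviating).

No pure-strategy Nash equilibrium.

For each strategy profile, look for a profitable unilateral deviation.
(T, b1): Player B can switch to b2 (-2 → -1). Not NE.
(T, b2): Player B can switch to b3 (-1 → 3). Not NE.
(T, b3): Player A can switch to M (0 → 3). Not NE.
(M, b1): Player A can switch to T (-2 → 5). Not NE.
(M, b2): Player A can switch to T (-1 → 4). Not NE.
(M, b3): Player B can switch to b1 (-2 → -1). Not NE.
(B, b1): Player A can switch to T (0 → 5). Not NE.
(B, b2): Player A can switch to T (-4 → 4). Not NE.
(B, b3): Player A can switch to M (1 → 3). Not NE.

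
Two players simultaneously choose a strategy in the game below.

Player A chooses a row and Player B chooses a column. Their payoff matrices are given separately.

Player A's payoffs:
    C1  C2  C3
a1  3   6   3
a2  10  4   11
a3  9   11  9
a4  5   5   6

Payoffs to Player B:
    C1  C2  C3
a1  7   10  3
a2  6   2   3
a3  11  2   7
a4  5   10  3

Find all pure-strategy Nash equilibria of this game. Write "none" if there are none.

(a1, C1): Player A can switch to a2 (3 → 10). Not NE.
(a1, C2): Player A can switch to a3 (6 → 11). Not NE.
(a1, C3): Player A can switch to a2 (3 → 11). Not NE.
(a2, C1): Player A gets 10, best alternative 9; Player B gets 6, best alternative 3. No profitable deviation — NE.
(a2, C2): Player A can switch to a1 (4 → 6). Not NE.
(a2, C3): Player B can switch to C1 (3 → 6). Not NE.
(a3, C1): Player A can switch to a2 (9 → 10). Not NE.
(a3, C2): Player B can switch to C1 (2 → 11). Not NE.
(a3, C3): Player A can switch to a2 (9 → 11). Not NE.
(a4, C1): Player A can switch to a2 (5 → 10). Not NE.
(a4, C2): Player A can switch to a1 (5 → 6). Not NE.
(The remaining 1 profile has a profitable deviation by the same check.)

Pure NE: (a2, C1)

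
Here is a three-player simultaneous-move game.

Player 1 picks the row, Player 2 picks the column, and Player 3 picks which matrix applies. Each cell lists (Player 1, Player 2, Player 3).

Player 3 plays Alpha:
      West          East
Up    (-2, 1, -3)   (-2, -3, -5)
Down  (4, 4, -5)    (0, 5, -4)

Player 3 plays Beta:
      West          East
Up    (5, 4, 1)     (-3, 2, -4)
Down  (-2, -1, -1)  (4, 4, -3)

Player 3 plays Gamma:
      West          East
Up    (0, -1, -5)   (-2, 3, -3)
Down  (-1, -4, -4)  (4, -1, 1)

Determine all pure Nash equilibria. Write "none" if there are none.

(Up, West, Beta); (Down, East, Gamma)

For each strategy profile, look for a profitable unilateral deviation.
(Up, West, Alpha): Player 1 can switch to Down (-2 → 4). Not NE.
(Up, West, Beta): Player 1 gets 5, best alternative -2; Player 2 gets 4, best alternative 2; Player 3 gets 1, best alternative -3. No profitable deviation — NE.
(Up, West, Gamma): Player 2 can switch to East (-1 → 3). Not NE.
(Up, East, Alpha): Player 1 can switch to Down (-2 → 0). Not NE.
(Up, East, Beta): Player 1 can switch to Down (-3 → 4). Not NE.
(Up, East, Gamma): Player 1 can switch to Down (-2 → 4). Not NE.
(Down, West, Alpha): Player 2 can switch to East (4 → 5). Not NE.
(Down, West, Beta): Player 1 can switch to Up (-2 → 5). Not NE.
(Down, West, Gamma): Player 1 can switch to Up (-1 → 0). Not NE.
(Down, East, Gamma): Player 1 gets 4, best alternative -2; Player 2 gets -1, best alternative -4; Player 3 gets 1, best alternative -3. No profitable deviation — NE.
(The remaining 2 profiles each have a profitable deviation by the same check.)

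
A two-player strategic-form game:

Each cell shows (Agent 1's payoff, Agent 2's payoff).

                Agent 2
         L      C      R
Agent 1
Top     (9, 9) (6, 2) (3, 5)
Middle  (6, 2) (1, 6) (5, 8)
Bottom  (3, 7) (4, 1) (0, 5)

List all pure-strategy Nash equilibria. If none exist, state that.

Agent 1 against L: payoffs 9, 6, 3 → best response Top.
Agent 1 against C: payoffs 6, 1, 4 → best response Top.
Agent 1 against R: payoffs 3, 5, 0 → best response Middle.
Agent 2 against Top: payoffs 9, 2, 5 → best response L.
Agent 2 against Middle: payoffs 2, 6, 8 → best response R.
Agent 2 against Bottom: payoffs 7, 1, 5 → best response L.
Mutual best responses: (Top, L); (Middle, R).

Pure-strategy Nash equilibria: (Top, L); (Middle, R)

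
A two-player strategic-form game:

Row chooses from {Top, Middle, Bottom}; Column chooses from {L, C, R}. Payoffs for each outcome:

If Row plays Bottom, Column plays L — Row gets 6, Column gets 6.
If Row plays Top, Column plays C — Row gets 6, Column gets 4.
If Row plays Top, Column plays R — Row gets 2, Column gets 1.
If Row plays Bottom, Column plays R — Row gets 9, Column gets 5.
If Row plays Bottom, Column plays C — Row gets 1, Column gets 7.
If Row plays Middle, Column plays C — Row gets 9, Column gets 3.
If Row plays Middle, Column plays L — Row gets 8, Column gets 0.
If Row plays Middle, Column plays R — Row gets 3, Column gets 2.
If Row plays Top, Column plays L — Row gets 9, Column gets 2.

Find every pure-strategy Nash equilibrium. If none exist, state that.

For each strategy profile, look for a profitable unilateral deviation.
(Top, L): Column can switch to C (2 → 4). Not NE.
(Top, C): Row can switch to Middle (6 → 9). Not NE.
(Top, R): Row can switch to Middle (2 → 3). Not NE.
(Middle, L): Row can switch to Top (8 → 9). Not NE.
(Middle, C): Row gets 9, best alternative 6; Column gets 3, best alternative 2. No profitable deviation — NE.
(Middle, R): Row can switch to Bottom (3 → 9). Not NE.
(Bottom, L): Row can switch to Top (6 → 9). Not NE.
(Bottom, C): Row can switch to Top (1 → 6). Not NE.
(Bottom, R): Column can switch to L (5 → 6). Not NE.

(Middle, C)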